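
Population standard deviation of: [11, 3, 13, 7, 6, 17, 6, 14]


Mean = 77/8
  (11-77/8)²=121/64
  (3-77/8)²=2809/64
  (13-77/8)²=729/64
  (7-77/8)²=441/64
  (6-77/8)²=841/64
  (17-77/8)²=3481/64
  (6-77/8)²=841/64
  (14-77/8)²=1225/64
Σ(x-μ)² = 1311/8
σ² = (1311/8)/8 = 1311/64

σ = √(1311/64) ≈ 4.5260


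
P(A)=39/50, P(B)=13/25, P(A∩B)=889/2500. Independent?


P(A)×P(B) = 507/1250
P(A∩B) = 889/2500
Not equal → NOT independent

No, not independent


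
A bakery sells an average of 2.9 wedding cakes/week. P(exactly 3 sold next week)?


Poisson(λ=2.9): P(X=3) = e^(-λ)×λ^k/k!
= e^(-2.9) × 2.9^3 / 3!
≈ 0.05502322006 × 24.389 / 6 ≈ 0.223660

P(X=3) ≈ 0.223660 ≈ 22.37%


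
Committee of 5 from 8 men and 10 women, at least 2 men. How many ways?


Count by #men:
  2M,3W: C(8,2)×C(10,3)=3360
  3M,2W: C(8,3)×C(10,2)=2520
  4M,1W: C(8,4)×C(10,1)=700
  5M,0W: C(8,5)×C(10,0)=56
Total = 6636

6636


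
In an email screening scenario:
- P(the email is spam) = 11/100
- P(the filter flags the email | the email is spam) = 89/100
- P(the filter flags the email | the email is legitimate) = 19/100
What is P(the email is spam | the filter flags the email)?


Using Bayes' theorem:
P(A|B) = P(B|A)·P(A) / P(B)

P(the filter flags the email) = 89/100 × 11/100 + 19/100 × 89/100
= 979/10000 + 1691/10000 = 267/1000

P(the email is spam|the filter flags the email) = (979/10000) / (267/1000) = 11/30

P(the email is spam|the filter flags the email) = 11/30 ≈ 36.67%


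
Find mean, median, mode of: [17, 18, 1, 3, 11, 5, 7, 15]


Sorted: [1, 3, 5, 7, 11, 15, 17, 18]
Mean = 77/8
Median = 9
Freq: {17: 1, 18: 1, 1: 1, 3: 1, 11: 1, 5: 1, 7: 1, 15: 1}
Mode: No mode

Mean=77/8, Median=9, Mode=No mode


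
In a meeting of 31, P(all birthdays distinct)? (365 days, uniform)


P(all different) = Π(365-i)/365 for i=0..30
= (365/365)×(364/365)×...×(335/365)
= 0.269545

P ≈ 0.2695 ≈ 26.95%


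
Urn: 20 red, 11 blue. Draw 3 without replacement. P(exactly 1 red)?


Hypergeometric: C(20,1)×C(11,2)/C(31,3)
= 20×55/4495 = 220/899

P(X=1) = 220/899 ≈ 24.47%


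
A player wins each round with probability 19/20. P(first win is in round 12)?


Geometric: P(X=12) = (1-p)^(k-1)×p = (1/20)^11×19/20 = 19/4096000000000000

P(X=12) = 19/4096000000000000 ≈ 0.00%


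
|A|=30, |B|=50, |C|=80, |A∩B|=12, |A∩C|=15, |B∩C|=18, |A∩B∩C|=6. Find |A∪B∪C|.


|A∪B∪C| = 30+50+80-12-15-18+6 = 121

|A∪B∪C| = 121


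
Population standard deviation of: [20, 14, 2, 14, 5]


Mean = 55/5 = 11
  (20-11)²=81
  (14-11)²=9
  (2-11)²=81
  (14-11)²=9
  (5-11)²=36
Σ(x-μ)² = 216
σ² = 216/5

σ = √(216/5) ≈ 6.5727


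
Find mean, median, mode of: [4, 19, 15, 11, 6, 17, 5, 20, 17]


Sorted: [4, 5, 6, 11, 15, 17, 17, 19, 20]
Mean = 114/9 = 38/3
Median = 15
Freq: {4: 1, 19: 1, 15: 1, 11: 1, 6: 1, 17: 2, 5: 1, 20: 1}
Mode: [17]

Mean=38/3, Median=15, Mode=17


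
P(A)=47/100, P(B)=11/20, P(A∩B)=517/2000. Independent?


P(A)×P(B) = 517/2000
P(A∩B) = 517/2000
Equal ✓ → Independent

Yes, independent


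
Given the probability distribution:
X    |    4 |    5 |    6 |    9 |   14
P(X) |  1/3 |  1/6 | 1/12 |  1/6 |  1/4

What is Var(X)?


E[X] = 23/3
E[X²] = 75
Var(X) = E[X²] - (E[X])² = 75 - 529/9 = 146/9

Var(X) = 146/9 ≈ 16.2222


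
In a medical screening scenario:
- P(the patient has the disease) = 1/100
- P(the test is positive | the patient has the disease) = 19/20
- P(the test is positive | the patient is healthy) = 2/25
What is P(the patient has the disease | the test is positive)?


Using Bayes' theorem:
P(A|B) = P(B|A)·P(A) / P(B)

P(the test is positive) = 19/20 × 1/100 + 2/25 × 99/100
= 19/2000 + 99/1250 = 887/10000

P(the patient has the disease|the test is positive) = (19/2000) / (887/10000) = 95/887

P(the patient has the disease|the test is positive) = 95/887 ≈ 10.71%


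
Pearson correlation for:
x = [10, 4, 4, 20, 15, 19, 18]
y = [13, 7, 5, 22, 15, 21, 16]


n=7, Σx=90, Σy=99, Σxy=1530, Σx²=1442, Σy²=1649
r = (7×1530 - 90×99)/√((7×1442 - 90²)(7×1649 - 99²))
= 1800/√(1994×1742) = 1800/√3473548 ≈ 1800/1863.7457 ≈ 0.9658

r ≈ 0.9658


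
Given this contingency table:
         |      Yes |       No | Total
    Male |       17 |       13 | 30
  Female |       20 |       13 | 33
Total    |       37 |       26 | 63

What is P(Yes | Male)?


P(Yes | Male) = 17/(17+13) = 17/30

P(Yes|Male) = 17/30 ≈ 56.67%


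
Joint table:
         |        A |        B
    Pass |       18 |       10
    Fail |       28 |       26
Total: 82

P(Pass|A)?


P(Pass|A) = 18/(18+28) = 18/46 = 9/23

P = 9/23 ≈ 39.13%


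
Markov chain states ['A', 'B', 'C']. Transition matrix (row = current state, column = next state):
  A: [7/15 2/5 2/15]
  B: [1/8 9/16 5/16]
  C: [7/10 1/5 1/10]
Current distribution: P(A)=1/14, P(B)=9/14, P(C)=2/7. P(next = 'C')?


P(next=C) = Σᵢ P(now=i)×P(i→C)
= 1/14×2/15 + 9/14×5/16 + 2/7×1/10
= 1/105 + 45/224 + 1/35 = 803/3360

P = 803/3360 ≈ 0.2390


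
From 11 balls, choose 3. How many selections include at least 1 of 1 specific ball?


Complement: C(11,3) - C(10,3) = 165 - 120 = 45

45


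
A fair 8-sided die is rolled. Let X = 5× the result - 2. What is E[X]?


E[die] = (1+8)/2 = 9/2
E[X] = 5×9/2 - 2 = 41/2

E[X] = 41/2


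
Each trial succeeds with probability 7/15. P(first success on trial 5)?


Geometric: P(X=5) = (1-p)^(k-1)×p = (8/15)^4×7/15 = 28672/759375

P(X=5) = 28672/759375 ≈ 3.78%


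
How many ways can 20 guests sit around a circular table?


Circular arrangements of 20 distinct objects: fix one position to break rotational symmetry.
(n-1)! = 19! = 121645100408832000

121645100408832000


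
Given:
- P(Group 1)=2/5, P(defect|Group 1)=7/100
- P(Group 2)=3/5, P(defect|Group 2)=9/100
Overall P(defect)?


P(B) = Σ P(B|Aᵢ)×P(Aᵢ)
  7/100×2/5 = 7/250
  9/100×3/5 = 27/500
Sum = 41/500

P(defect) = 41/500 ≈ 8.20%


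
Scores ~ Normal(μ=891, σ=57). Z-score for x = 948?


z = (x - μ)/σ = (948 - 891)/57 = 1.0

z = 1.0


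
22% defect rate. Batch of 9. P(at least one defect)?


P(all good) = (39/50)^9 = 208728361158759/1953125000000000
P(≥1 defect) = 1744396638841241/1953125000000000

P = 1744396638841241/1953125000000000 ≈ 89.31%


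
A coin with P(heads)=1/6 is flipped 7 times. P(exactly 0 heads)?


Binomial: P(X=0) = C(7,0)×p^0×(1-p)^7
= 1 × 1 × 78125/279936 = 78125/279936

P(X=0) = 78125/279936 ≈ 27.91%


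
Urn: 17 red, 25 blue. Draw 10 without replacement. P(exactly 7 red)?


Hypergeometric: C(17,7)×C(25,3)/C(42,10)
= 19448×2300/1471442973 = 18400/605283

P(X=7) = 18400/605283 ≈ 3.04%


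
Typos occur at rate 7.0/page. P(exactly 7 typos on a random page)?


Poisson(λ=7.0): P(X=7) = e^(-λ)×λ^k/k!
= e^(-7.0) × 7.0^7 / 7!
≈ 0.0009118819656 × 823543 / 5040 ≈ 0.149003

P(X=7) ≈ 0.149003 ≈ 14.90%


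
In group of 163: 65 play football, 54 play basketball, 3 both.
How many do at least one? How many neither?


|A∪B| = 65+54-3 = 116
Neither = 163-116 = 47

At least one: 116; Neither: 47


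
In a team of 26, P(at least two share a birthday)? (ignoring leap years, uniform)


P(all different) = Π(365-i)/365 for i=0..25
= 0.401759
P(match) = 1 - 0.401759 = 0.598241

P ≈ 0.5982 ≈ 59.82%


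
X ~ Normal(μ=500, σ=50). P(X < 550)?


z = (550-500)/50 = 1.0
P(Z < 1.0) = 0.8413

P(X < 550) ≈ 0.8413


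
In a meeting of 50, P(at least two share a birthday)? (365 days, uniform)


P(all different) = Π(365-i)/365 for i=0..49
= 0.029626
P(match) = 1 - 0.029626 = 0.970374

P ≈ 0.9704 ≈ 97.04%


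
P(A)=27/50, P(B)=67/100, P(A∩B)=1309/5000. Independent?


P(A)×P(B) = 1809/5000
P(A∩B) = 1309/5000
Not equal → NOT independent

No, not independent


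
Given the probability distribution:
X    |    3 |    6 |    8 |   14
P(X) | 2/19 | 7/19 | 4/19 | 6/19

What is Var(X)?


E[X] = 164/19
E[X²] = 1702/19
Var(X) = E[X²] - (E[X])² = 1702/19 - 26896/361 = 5442/361

Var(X) = 5442/361 ≈ 15.0748


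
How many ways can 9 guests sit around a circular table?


Circular arrangements of 9 distinct objects: fix one position to break rotational symmetry.
(n-1)! = 8! = 40320

40320


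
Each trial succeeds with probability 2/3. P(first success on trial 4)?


Geometric: P(X=4) = (1-p)^(k-1)×p = (1/3)^3×2/3 = 2/81

P(X=4) = 2/81 ≈ 2.47%


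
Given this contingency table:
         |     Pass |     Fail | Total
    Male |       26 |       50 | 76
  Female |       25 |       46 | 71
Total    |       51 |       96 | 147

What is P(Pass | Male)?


P(Pass | Male) = 26/(26+50) = 26/76 = 13/38

P(Pass|Male) = 13/38 ≈ 34.21%


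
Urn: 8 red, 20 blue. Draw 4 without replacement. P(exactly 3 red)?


Hypergeometric: C(8,3)×C(20,1)/C(28,4)
= 56×20/20475 = 32/585

P(X=3) = 32/585 ≈ 5.47%


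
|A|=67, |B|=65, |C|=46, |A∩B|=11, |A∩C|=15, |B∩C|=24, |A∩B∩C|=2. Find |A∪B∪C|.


|A∪B∪C| = 67+65+46-11-15-24+2 = 130

|A∪B∪C| = 130


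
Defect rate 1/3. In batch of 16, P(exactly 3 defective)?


Binomial: P(X=3) = C(16,3)×p^3×(1-p)^13
= 560 × 1/27 × 8192/1594323 = 4587520/43046721

P(X=3) = 4587520/43046721 ≈ 10.66%


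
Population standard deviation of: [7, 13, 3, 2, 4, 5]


Mean = 34/6 = 17/3
  (7-17/3)²=16/9
  (13-17/3)²=484/9
  (3-17/3)²=64/9
  (2-17/3)²=121/9
  (4-17/3)²=25/9
  (5-17/3)²=4/9
Σ(x-μ)² = 238/3
σ² = (238/3)/6 = 119/9

σ = √(119/9) ≈ 3.6362


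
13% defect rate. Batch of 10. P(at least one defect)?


P(all good) = (87/100)^10 = 24842341419143568849/100000000000000000000
P(≥1 defect) = 75157658580856431151/100000000000000000000

P = 75157658580856431151/100000000000000000000 ≈ 75.16%


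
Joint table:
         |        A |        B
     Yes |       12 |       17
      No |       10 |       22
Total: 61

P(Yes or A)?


P(Yes∨A) = P(Yes) + P(A) - P(Yes∧A)
= (29 + 22 - 12)/61 = 39/61

P = 39/61 ≈ 63.93%


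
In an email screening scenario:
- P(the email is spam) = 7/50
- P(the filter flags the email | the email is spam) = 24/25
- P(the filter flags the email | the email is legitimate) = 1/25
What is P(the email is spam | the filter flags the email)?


Using Bayes' theorem:
P(A|B) = P(B|A)·P(A) / P(B)

P(the filter flags the email) = 24/25 × 7/50 + 1/25 × 43/50
= 84/625 + 43/1250 = 211/1250

P(the email is spam|the filter flags the email) = (84/625) / (211/1250) = 168/211

P(the email is spam|the filter flags the email) = 168/211 ≈ 79.62%


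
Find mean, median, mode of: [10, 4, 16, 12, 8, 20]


Sorted: [4, 8, 10, 12, 16, 20]
Mean = 70/6 = 35/3
Median = 11
Freq: {10: 1, 4: 1, 16: 1, 12: 1, 8: 1, 20: 1}
Mode: No mode

Mean=35/3, Median=11, Mode=No mode


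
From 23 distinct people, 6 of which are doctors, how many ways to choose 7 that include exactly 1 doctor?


Choose 1 of the 6 doctors and 6 of the other 17 people:
C(6,1)×C(17,6) = 6×12376 = 74256

74256


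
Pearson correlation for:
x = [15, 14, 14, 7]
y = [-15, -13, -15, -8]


n=4, Σx=50, Σy=-51, Σxy=-673, Σx²=666, Σy²=683
r = (4×(-673) - 50×(-51))/√((4×666 - 50²)(4×683 - (-51)²))
= -142/√(164×131) = -142/√21484 ≈ -142/146.5742 ≈ -0.9688

r ≈ -0.9688


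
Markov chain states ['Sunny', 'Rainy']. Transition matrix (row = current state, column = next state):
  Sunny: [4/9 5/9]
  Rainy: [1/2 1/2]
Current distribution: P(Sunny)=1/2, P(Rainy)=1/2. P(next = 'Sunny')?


P(next=Sunny) = Σᵢ P(now=i)×P(i→Sunny)
= 1/2×4/9 + 1/2×1/2
= 2/9 + 1/4 = 17/36

P = 17/36 ≈ 0.4722


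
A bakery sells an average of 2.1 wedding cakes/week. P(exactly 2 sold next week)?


Poisson(λ=2.1): P(X=2) = e^(-λ)×λ^k/k!
= e^(-2.1) × 2.1^2 / 2!
≈ 0.1224564283 × 4.41 / 2 ≈ 0.270016

P(X=2) ≈ 0.270016 ≈ 27.00%


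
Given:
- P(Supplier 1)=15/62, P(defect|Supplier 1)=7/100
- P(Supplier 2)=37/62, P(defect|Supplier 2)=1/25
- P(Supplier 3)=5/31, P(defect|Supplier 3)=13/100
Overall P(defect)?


P(B) = Σ P(B|Aᵢ)×P(Aᵢ)
  7/100×15/62 = 21/1240
  1/25×37/62 = 37/1550
  13/100×5/31 = 13/620
Sum = 383/6200

P(defect) = 383/6200 ≈ 6.18%


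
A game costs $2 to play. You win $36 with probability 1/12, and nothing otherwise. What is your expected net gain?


E[gain] = (36-2)×1/12 + (-2)×11/12
= 17/6 - 11/6 = 1

Expected net gain = $1 ≈ $1.00


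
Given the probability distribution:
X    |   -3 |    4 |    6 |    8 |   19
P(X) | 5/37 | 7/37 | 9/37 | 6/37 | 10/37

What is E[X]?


E[X] = Σ x·P(X=x)
= (-3)×(5/37) + (4)×(7/37) + (6)×(9/37) + (8)×(6/37) + (19)×(10/37)
= 305/37

E[X] = 305/37


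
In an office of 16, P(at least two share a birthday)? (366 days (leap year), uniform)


P(all different) = Π(366-i)/366 for i=0..15
= 0.717059
P(match) = 1 - 0.717059 = 0.282941

P ≈ 0.2829 ≈ 28.29%


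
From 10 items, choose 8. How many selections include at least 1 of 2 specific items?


Complement: C(10,8) - C(8,8) = 45 - 1 = 44

44


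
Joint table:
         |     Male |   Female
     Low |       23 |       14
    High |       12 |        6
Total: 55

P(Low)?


P(Low) = (23+14)/55 = 37/55

P(Low) = 37/55 ≈ 67.27%


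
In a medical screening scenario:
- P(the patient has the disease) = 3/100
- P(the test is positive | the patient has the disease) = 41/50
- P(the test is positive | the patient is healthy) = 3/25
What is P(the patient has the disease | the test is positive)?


Using Bayes' theorem:
P(A|B) = P(B|A)·P(A) / P(B)

P(the test is positive) = 41/50 × 3/100 + 3/25 × 97/100
= 123/5000 + 291/2500 = 141/1000

P(the patient has the disease|the test is positive) = (123/5000) / (141/1000) = 41/235

P(the patient has the disease|the test is positive) = 41/235 ≈ 17.45%


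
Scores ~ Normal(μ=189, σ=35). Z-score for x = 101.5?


z = (x - μ)/σ = (101.5 - 189)/35 = -2.5

z = -2.5


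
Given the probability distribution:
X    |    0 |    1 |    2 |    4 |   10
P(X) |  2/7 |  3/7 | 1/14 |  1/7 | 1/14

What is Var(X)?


E[X] = 13/7
E[X²] = 71/7
Var(X) = E[X²] - (E[X])² = 71/7 - 169/49 = 328/49

Var(X) = 328/49 ≈ 6.6939


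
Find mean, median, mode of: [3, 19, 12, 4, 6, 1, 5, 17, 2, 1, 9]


Sorted: [1, 1, 2, 3, 4, 5, 6, 9, 12, 17, 19]
Mean = 79/11
Median = 5
Freq: {3: 1, 19: 1, 12: 1, 4: 1, 6: 1, 1: 2, 5: 1, 17: 1, 2: 1, 9: 1}
Mode: [1]

Mean=79/11, Median=5, Mode=1


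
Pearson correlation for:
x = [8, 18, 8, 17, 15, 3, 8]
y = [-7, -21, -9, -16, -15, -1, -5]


n=7, Σx=77, Σy=-74, Σxy=-1046, Σx²=1039, Σy²=1078
r = (7×(-1046) - 77×(-74))/√((7×1039 - 77²)(7×1078 - (-74)²))
= -1624/√(1344×2070) = -1624/√2782080 ≈ -1624/1667.9568 ≈ -0.9736

r ≈ -0.9736


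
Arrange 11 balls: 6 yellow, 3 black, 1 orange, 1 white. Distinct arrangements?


11!/(6!×3!×1!×1!) = 9240

9240


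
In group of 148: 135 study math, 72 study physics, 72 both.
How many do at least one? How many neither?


|A∪B| = 135+72-72 = 135
Neither = 148-135 = 13

At least one: 135; Neither: 13


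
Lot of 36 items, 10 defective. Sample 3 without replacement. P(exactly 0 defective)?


Hypergeometric: C(10,0)×C(26,3)/C(36,3)
= 1×2600/7140 = 130/357

P(X=0) = 130/357 ≈ 36.41%


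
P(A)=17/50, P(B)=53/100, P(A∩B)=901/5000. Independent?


P(A)×P(B) = 901/5000
P(A∩B) = 901/5000
Equal ✓ → Independent

Yes, independent


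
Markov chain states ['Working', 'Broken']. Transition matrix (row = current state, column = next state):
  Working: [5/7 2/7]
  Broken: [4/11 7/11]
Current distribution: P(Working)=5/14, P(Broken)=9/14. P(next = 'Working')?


P(next=Working) = Σᵢ P(now=i)×P(i→Working)
= 5/14×5/7 + 9/14×4/11
= 25/98 + 18/77 = 527/1078

P = 527/1078 ≈ 0.4889


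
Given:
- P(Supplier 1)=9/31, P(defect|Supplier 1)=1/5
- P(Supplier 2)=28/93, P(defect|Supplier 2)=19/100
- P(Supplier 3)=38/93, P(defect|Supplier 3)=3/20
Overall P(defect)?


P(B) = Σ P(B|Aᵢ)×P(Aᵢ)
  1/5×9/31 = 9/155
  19/100×28/93 = 133/2325
  3/20×38/93 = 19/310
Sum = 821/4650

P(defect) = 821/4650 ≈ 17.66%


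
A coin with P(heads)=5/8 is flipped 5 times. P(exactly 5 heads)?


Binomial: P(X=5) = C(5,5)×p^5×(1-p)^0
= 1 × 3125/32768 × 1 = 3125/32768

P(X=5) = 3125/32768 ≈ 9.54%


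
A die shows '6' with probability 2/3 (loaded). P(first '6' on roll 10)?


Geometric: P(X=10) = (1-p)^(k-1)×p = (1/3)^9×2/3 = 2/59049

P(X=10) = 2/59049 ≈ 0.00%


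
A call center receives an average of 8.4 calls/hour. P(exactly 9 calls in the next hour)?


Poisson(λ=8.4): P(X=9) = e^(-λ)×λ^k/k!
= e^(-8.4) × 8.4^9 / 9!
≈ 0.0002248673242 × 208215748.531 / 362880 ≈ 0.129026

P(X=9) ≈ 0.129026 ≈ 12.90%


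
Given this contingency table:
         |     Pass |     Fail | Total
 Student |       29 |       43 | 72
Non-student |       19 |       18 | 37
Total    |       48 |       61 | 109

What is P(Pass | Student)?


P(Pass | Student) = 29/(29+43) = 29/72

P(Pass|Student) = 29/72 ≈ 40.28%


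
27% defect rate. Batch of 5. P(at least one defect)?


P(all good) = (73/100)^5 = 2073071593/10000000000
P(≥1 defect) = 7926928407/10000000000

P = 7926928407/10000000000 ≈ 79.27%


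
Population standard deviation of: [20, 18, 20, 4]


Mean = 62/4 = 31/2
  (20-31/2)²=81/4
  (18-31/2)²=25/4
  (20-31/2)²=81/4
  (4-31/2)²=529/4
Σ(x-μ)² = 179
σ² = 179/4

σ = √(179/4) ≈ 6.6895


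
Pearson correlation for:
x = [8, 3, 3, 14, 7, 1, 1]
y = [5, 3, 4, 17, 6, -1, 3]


n=7, Σx=37, Σy=37, Σxy=343, Σx²=329, Σy²=385
r = (7×343 - 37×37)/√((7×329 - 37²)(7×385 - 37²))
= 1032/√(934×1326) = 1032/√1238484 ≈ 1032/1112.8720 ≈ 0.9273

r ≈ 0.9273


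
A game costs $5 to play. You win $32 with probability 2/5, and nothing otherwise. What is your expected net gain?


E[gain] = (32-5)×2/5 + (-5)×3/5
= 54/5 - 3 = 39/5

Expected net gain = $39/5 ≈ $7.80


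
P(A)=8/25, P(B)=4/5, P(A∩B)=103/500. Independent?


P(A)×P(B) = 32/125
P(A∩B) = 103/500
Not equal → NOT independent

No, not independent


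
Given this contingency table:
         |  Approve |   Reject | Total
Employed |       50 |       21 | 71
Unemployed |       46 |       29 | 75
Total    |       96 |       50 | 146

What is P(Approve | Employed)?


P(Approve | Employed) = 50/(50+21) = 50/71

P(Approve|Employed) = 50/71 ≈ 70.42%


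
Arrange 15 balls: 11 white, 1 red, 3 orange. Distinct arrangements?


15!/(11!×1!×3!) = 5460

5460


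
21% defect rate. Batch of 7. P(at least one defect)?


P(all good) = (79/100)^7 = 19203908986159/100000000000000
P(≥1 defect) = 80796091013841/100000000000000

P = 80796091013841/100000000000000 ≈ 80.80%


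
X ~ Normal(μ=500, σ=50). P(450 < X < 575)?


z₁=(450-500)/50=-1.0, z₂=(575-500)/50=1.5
P = Φ(1.5) - Φ(-1.0) = 0.933193 - 0.158655 = 0.774538 ≈ 0.7745

P(450 < X < 575) ≈ 0.7745


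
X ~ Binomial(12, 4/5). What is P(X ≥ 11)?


P(X ≥ 11) = Σ P(X=i) for i=11..12
P(X=11) = 50331648/244140625
P(X=12) = 16777216/244140625
Sum = 67108864/244140625

P(X ≥ 11) = 67108864/244140625 ≈ 27.49%


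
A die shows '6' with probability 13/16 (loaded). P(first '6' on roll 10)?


Geometric: P(X=10) = (1-p)^(k-1)×p = (3/16)^9×13/16 = 255879/1099511627776

P(X=10) = 255879/1099511627776 ≈ 0.00%


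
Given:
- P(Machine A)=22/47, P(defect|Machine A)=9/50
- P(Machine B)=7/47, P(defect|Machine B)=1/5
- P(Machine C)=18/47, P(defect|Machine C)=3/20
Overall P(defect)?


P(B) = Σ P(B|Aᵢ)×P(Aᵢ)
  9/50×22/47 = 99/1175
  1/5×7/47 = 7/235
  3/20×18/47 = 27/470
Sum = 403/2350

P(defect) = 403/2350 ≈ 17.15%


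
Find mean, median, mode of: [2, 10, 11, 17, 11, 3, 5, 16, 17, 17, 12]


Sorted: [2, 3, 5, 10, 11, 11, 12, 16, 17, 17, 17]
Mean = 121/11 = 11
Median = 11
Freq: {2: 1, 10: 1, 11: 2, 17: 3, 3: 1, 5: 1, 16: 1, 12: 1}
Mode: [17]

Mean=11, Median=11, Mode=17


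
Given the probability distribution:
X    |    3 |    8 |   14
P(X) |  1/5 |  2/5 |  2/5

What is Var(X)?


E[X] = 47/5
E[X²] = 529/5
Var(X) = E[X²] - (E[X])² = 529/5 - 2209/25 = 436/25

Var(X) = 436/25 ≈ 17.4400


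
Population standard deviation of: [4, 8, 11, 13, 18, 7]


Mean = 61/6
  (4-61/6)²=1369/36
  (8-61/6)²=169/36
  (11-61/6)²=25/36
  (13-61/6)²=289/36
  (18-61/6)²=2209/36
  (7-61/6)²=361/36
Σ(x-μ)² = 737/6
σ² = (737/6)/6 = 737/36

σ = √(737/36) ≈ 4.5246


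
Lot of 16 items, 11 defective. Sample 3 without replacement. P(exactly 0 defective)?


Hypergeometric: C(11,0)×C(5,3)/C(16,3)
= 1×10/560 = 1/56

P(X=0) = 1/56 ≈ 1.79%


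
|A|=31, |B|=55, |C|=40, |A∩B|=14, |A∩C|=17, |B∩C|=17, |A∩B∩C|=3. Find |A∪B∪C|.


|A∪B∪C| = 31+55+40-14-17-17+3 = 81

|A∪B∪C| = 81


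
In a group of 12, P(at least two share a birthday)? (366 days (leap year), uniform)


P(all different) = Π(366-i)/366 for i=0..11
= 0.833396
P(match) = 1 - 0.833396 = 0.166604

P ≈ 0.1666 ≈ 16.66%


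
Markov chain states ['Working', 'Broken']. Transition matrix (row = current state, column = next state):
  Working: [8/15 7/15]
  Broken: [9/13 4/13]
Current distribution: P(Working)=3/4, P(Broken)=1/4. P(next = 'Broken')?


P(next=Broken) = Σᵢ P(now=i)×P(i→Broken)
= 3/4×7/15 + 1/4×4/13
= 7/20 + 1/13 = 111/260

P = 111/260 ≈ 0.4269


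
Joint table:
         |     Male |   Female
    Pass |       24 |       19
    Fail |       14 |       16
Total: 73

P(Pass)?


P(Pass) = (24+19)/73 = 43/73

P(Pass) = 43/73 ≈ 58.90%


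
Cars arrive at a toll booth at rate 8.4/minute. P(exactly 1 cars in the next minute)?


Poisson(λ=8.4): P(X=1) = e^(-λ)×λ^k/k!
= e^(-8.4) × 8.4^1 / 1!
≈ 0.0002248673242 × 8.4 / 1 ≈ 0.001889

P(X=1) ≈ 0.001889 ≈ 0.19%


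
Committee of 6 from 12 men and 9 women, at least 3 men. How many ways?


Count by #men:
  3M,3W: C(12,3)×C(9,3)=18480
  4M,2W: C(12,4)×C(9,2)=17820
  5M,1W: C(12,5)×C(9,1)=7128
  6M,0W: C(12,6)×C(9,0)=924
Total = 44352

44352


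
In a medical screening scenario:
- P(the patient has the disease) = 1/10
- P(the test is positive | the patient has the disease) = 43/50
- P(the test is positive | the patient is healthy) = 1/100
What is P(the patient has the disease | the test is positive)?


Using Bayes' theorem:
P(A|B) = P(B|A)·P(A) / P(B)

P(the test is positive) = 43/50 × 1/10 + 1/100 × 9/10
= 43/500 + 9/1000 = 19/200

P(the patient has the disease|the test is positive) = (43/500) / (19/200) = 86/95

P(the patient has the disease|the test is positive) = 86/95 ≈ 90.53%


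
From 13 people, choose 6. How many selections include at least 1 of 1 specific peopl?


Complement: C(13,6) - C(12,6) = 1716 - 924 = 792

792


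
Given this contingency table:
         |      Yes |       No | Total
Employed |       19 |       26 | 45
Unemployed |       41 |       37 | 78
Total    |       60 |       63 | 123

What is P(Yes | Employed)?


P(Yes | Employed) = 19/(19+26) = 19/45

P(Yes|Employed) = 19/45 ≈ 42.22%


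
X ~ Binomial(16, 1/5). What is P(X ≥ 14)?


P(X ≥ 14) = Σ P(X=i) for i=14..16
P(X=14) = 384/30517578125
P(X=15) = 64/152587890625
P(X=16) = 1/152587890625
Sum = 397/30517578125

P(X ≥ 14) = 397/30517578125 ≈ 0.00%


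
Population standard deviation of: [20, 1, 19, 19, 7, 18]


Mean = 84/6 = 14
  (20-14)²=36
  (1-14)²=169
  (19-14)²=25
  (19-14)²=25
  (7-14)²=49
  (18-14)²=16
Σ(x-μ)² = 320
σ² = 320/6 = 160/3

σ = √(160/3) ≈ 7.3030


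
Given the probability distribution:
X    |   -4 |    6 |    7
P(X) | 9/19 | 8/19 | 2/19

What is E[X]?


E[X] = Σ x·P(X=x)
= (-4)×(9/19) + (6)×(8/19) + (7)×(2/19)
= 26/19

E[X] = 26/19


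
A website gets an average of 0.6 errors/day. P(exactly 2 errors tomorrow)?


Poisson(λ=0.6): P(X=2) = e^(-λ)×λ^k/k!
= e^(-0.6) × 0.6^2 / 2!
≈ 0.5488116361 × 0.36 / 2 ≈ 0.098786

P(X=2) ≈ 0.098786 ≈ 9.88%


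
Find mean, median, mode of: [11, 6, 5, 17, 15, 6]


Sorted: [5, 6, 6, 11, 15, 17]
Mean = 60/6 = 10
Median = 17/2
Freq: {11: 1, 6: 2, 5: 1, 17: 1, 15: 1}
Mode: [6]

Mean=10, Median=17/2, Mode=6


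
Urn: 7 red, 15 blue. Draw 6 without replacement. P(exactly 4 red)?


Hypergeometric: C(7,4)×C(15,2)/C(22,6)
= 35×105/74613 = 175/3553

P(X=4) = 175/3553 ≈ 4.93%


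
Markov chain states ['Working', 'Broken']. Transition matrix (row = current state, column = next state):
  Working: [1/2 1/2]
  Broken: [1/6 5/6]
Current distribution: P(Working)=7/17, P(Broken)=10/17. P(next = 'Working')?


P(next=Working) = Σᵢ P(now=i)×P(i→Working)
= 7/17×1/2 + 10/17×1/6
= 7/34 + 5/51 = 31/102

P = 31/102 ≈ 0.3039


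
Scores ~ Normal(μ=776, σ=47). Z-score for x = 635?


z = (x - μ)/σ = (635 - 776)/47 = -3.0

z = -3.0


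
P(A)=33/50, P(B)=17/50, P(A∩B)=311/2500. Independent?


P(A)×P(B) = 561/2500
P(A∩B) = 311/2500
Not equal → NOT independent

No, not independent


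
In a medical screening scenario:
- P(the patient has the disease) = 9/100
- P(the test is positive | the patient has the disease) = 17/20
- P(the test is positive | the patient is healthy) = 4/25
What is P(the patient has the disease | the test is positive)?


Using Bayes' theorem:
P(A|B) = P(B|A)·P(A) / P(B)

P(the test is positive) = 17/20 × 9/100 + 4/25 × 91/100
= 153/2000 + 91/625 = 2221/10000

P(the patient has the disease|the test is positive) = (153/2000) / (2221/10000) = 765/2221

P(the patient has the disease|the test is positive) = 765/2221 ≈ 34.44%


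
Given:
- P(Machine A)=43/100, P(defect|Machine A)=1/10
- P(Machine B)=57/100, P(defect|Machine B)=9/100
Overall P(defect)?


P(B) = Σ P(B|Aᵢ)×P(Aᵢ)
  1/10×43/100 = 43/1000
  9/100×57/100 = 513/10000
Sum = 943/10000

P(defect) = 943/10000 ≈ 9.43%


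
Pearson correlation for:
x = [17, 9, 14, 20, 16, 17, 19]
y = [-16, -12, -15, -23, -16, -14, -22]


n=7, Σx=112, Σy=-118, Σxy=-1962, Σx²=1872, Σy²=2090
r = (7×(-1962) - 112×(-118))/√((7×1872 - 112²)(7×2090 - (-118)²))
= -518/√(560×706) = -518/√395360 ≈ -518/628.7766 ≈ -0.8238

r ≈ -0.8238


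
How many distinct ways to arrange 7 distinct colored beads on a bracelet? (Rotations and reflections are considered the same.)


Free circular arrangements: rotations and reflections both identified.
(n-1)!/2 = 6!/2 = 720/2 = 360

360


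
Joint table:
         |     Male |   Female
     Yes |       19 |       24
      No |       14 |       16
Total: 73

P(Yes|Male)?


P(Yes|Male) = 19/(19+14) = 19/33

P = 19/33 ≈ 57.58%


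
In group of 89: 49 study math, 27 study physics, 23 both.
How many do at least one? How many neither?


|A∪B| = 49+27-23 = 53
Neither = 89-53 = 36

At least one: 53; Neither: 36


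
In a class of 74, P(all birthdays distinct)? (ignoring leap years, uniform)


P(all different) = Π(365-i)/365 for i=0..73
= (365/365)×(364/365)×...×(292/365)
= 0.000351

P ≈ 0.0004 ≈ 0.04%


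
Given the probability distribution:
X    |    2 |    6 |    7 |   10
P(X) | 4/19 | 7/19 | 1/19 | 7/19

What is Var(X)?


E[X] = 127/19
E[X²] = 1017/19
Var(X) = E[X²] - (E[X])² = 1017/19 - 16129/361 = 3194/361

Var(X) = 3194/361 ≈ 8.8476


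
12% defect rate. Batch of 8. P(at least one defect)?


P(all good) = (22/25)^8 = 54875873536/152587890625
P(≥1 defect) = 97712017089/152587890625

P = 97712017089/152587890625 ≈ 64.04%


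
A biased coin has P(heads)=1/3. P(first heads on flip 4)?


Geometric: P(X=4) = (1-p)^(k-1)×p = (2/3)^3×1/3 = 8/81

P(X=4) = 8/81 ≈ 9.88%


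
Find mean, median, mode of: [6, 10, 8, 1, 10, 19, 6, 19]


Sorted: [1, 6, 6, 8, 10, 10, 19, 19]
Mean = 79/8
Median = 9
Freq: {6: 2, 10: 2, 8: 1, 1: 1, 19: 2}
Mode: [6, 10, 19]

Mean=79/8, Median=9, Mode=[6, 10, 19]


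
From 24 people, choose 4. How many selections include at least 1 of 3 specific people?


Complement: C(24,4) - C(21,4) = 10626 - 5985 = 4641

4641


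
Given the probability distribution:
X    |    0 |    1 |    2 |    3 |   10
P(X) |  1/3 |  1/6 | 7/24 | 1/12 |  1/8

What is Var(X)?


E[X] = 9/4
E[X²] = 175/12
Var(X) = E[X²] - (E[X])² = 175/12 - 81/16 = 457/48

Var(X) = 457/48 ≈ 9.5208


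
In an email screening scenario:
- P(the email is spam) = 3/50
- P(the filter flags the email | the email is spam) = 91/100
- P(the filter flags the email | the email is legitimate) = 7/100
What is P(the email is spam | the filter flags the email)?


Using Bayes' theorem:
P(A|B) = P(B|A)·P(A) / P(B)

P(the filter flags the email) = 91/100 × 3/50 + 7/100 × 47/50
= 273/5000 + 329/5000 = 301/2500

P(the email is spam|the filter flags the email) = (273/5000) / (301/2500) = 39/86

P(the email is spam|the filter flags the email) = 39/86 ≈ 45.35%


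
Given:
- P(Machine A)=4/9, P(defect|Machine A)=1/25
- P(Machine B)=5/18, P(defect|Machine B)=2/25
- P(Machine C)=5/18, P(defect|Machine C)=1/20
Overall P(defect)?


P(B) = Σ P(B|Aᵢ)×P(Aᵢ)
  1/25×4/9 = 4/225
  2/25×5/18 = 1/45
  1/20×5/18 = 1/72
Sum = 97/1800

P(defect) = 97/1800 ≈ 5.39%


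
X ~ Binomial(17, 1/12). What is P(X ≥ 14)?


P(X ≥ 14) = Σ P(X=i) for i=14..17
P(X=14) = 113135/277326388342554624
P(X=15) = 2057/277326388342554624
P(X=16) = 187/2218611106740436992
P(X=17) = 1/2218611106740436992
Sum = 230431/554652776685109248

P(X ≥ 14) = 230431/554652776685109248 ≈ 0.00%


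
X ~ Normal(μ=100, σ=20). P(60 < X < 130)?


z₁=(60-100)/20=-2.0, z₂=(130-100)/20=1.5
P = Φ(1.5) - Φ(-2.0) = 0.933193 - 0.022750 = 0.910443 ≈ 0.9104

P(60 < X < 130) ≈ 0.9104


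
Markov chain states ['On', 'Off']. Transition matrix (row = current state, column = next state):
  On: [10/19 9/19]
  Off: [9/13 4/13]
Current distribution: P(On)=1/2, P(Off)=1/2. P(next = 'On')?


P(next=On) = Σᵢ P(now=i)×P(i→On)
= 1/2×10/19 + 1/2×9/13
= 5/19 + 9/26 = 301/494

P = 301/494 ≈ 0.6093


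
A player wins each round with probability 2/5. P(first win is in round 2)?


Geometric: P(X=2) = (1-p)^(k-1)×p = (3/5)^1×2/5 = 6/25

P(X=2) = 6/25 ≈ 24.00%


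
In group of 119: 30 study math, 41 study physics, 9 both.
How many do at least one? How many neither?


|A∪B| = 30+41-9 = 62
Neither = 119-62 = 57

At least one: 62; Neither: 57


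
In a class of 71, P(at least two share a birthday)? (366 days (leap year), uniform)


P(all different) = Π(366-i)/366 for i=0..70
= 0.000694
P(match) = 1 - 0.000694 = 0.999306

P ≈ 0.9993 ≈ 99.93%


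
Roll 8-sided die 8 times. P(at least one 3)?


P(no 3)^8 = (7/8)^8 = 5764801/16777216
P(≥1) = 1 - 5764801/16777216 = 11012415/16777216

P = 11012415/16777216 ≈ 65.64%


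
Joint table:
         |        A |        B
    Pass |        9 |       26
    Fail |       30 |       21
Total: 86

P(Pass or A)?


P(Pass∨A) = P(Pass) + P(A) - P(Pass∧A)
= (35 + 39 - 9)/86 = 65/86

P = 65/86 ≈ 75.58%


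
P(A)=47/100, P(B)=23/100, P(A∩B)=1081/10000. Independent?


P(A)×P(B) = 1081/10000
P(A∩B) = 1081/10000
Equal ✓ → Independent

Yes, independent


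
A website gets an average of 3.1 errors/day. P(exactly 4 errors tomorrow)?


Poisson(λ=3.1): P(X=4) = e^(-λ)×λ^k/k!
= e^(-3.1) × 3.1^4 / 4!
≈ 0.04504920239 × 92.3521 / 24 ≈ 0.173350

P(X=4) ≈ 0.173350 ≈ 17.33%


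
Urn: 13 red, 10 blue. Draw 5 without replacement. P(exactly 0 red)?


Hypergeometric: C(13,0)×C(10,5)/C(23,5)
= 1×252/33649 = 36/4807

P(X=0) = 36/4807 ≈ 0.75%


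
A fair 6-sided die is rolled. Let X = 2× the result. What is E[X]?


E[die] = (1+6)/2 = 7/2
E[X] = 2 × 7/2 = 7

E[X] = 7


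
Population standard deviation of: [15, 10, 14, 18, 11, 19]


Mean = 87/6 = 29/2
  (15-29/2)²=1/4
  (10-29/2)²=81/4
  (14-29/2)²=1/4
  (18-29/2)²=49/4
  (11-29/2)²=49/4
  (19-29/2)²=81/4
Σ(x-μ)² = 131/2
σ² = (131/2)/6 = 131/12

σ = √(131/12) ≈ 3.3040


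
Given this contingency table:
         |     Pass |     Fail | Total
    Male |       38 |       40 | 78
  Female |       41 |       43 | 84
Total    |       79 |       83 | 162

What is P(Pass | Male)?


P(Pass | Male) = 38/(38+40) = 38/78 = 19/39

P(Pass|Male) = 19/39 ≈ 48.72%


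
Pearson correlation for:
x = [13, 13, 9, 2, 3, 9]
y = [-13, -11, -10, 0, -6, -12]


n=6, Σx=49, Σy=-52, Σxy=-528, Σx²=513, Σy²=570
r = (6×(-528) - 49×(-52))/√((6×513 - 49²)(6×570 - (-52)²))
= -620/√(677×716) = -620/√484732 ≈ -620/696.2270 ≈ -0.8905

r ≈ -0.8905


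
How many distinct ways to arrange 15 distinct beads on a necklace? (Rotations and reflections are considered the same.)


Free circular arrangements: rotations and reflections both identified.
(n-1)!/2 = 14!/2 = 87178291200/2 = 43589145600

43589145600


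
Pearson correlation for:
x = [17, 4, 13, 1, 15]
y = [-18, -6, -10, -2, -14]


n=5, Σx=50, Σy=-50, Σxy=-672, Σx²=700, Σy²=660
r = (5×(-672) - 50×(-50))/√((5×700 - 50²)(5×660 - (-50)²))
= -860/√(1000×800) = -860/√800000 ≈ -860/894.4272 ≈ -0.9615

r ≈ -0.9615


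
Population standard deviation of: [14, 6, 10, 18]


Mean = 48/4 = 12
  (14-12)²=4
  (6-12)²=36
  (10-12)²=4
  (18-12)²=36
Σ(x-μ)² = 80
σ² = 80/4 = 20

σ = √(20) ≈ 4.4721


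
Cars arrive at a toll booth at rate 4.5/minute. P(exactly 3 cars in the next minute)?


Poisson(λ=4.5): P(X=3) = e^(-λ)×λ^k/k!
= e^(-4.5) × 4.5^3 / 3!
≈ 0.01110899654 × 91.125 / 6 ≈ 0.168718

P(X=3) ≈ 0.168718 ≈ 16.87%


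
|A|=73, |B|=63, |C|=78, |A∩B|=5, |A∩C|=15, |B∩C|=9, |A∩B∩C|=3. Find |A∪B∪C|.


|A∪B∪C| = 73+63+78-5-15-9+3 = 188

|A∪B∪C| = 188


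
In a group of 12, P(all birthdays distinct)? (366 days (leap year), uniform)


P(all different) = Π(366-i)/366 for i=0..11
= (366/366)×(365/366)×...×(355/366)
= 0.833396

P ≈ 0.8334 ≈ 83.34%


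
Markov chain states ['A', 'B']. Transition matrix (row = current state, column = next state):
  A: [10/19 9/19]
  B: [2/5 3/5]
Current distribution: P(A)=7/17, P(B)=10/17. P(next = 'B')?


P(next=B) = Σᵢ P(now=i)×P(i→B)
= 7/17×9/19 + 10/17×3/5
= 63/323 + 6/17 = 177/323

P = 177/323 ≈ 0.5480


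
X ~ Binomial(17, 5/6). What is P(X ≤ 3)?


P(X ≤ 3) = Σ P(X=i) for i=0..3
P(X=0) = 1/16926659444736
P(X=1) = 85/16926659444736
P(X=2) = 425/2115832430592
P(X=3) = 10625/2115832430592
Sum = 44243/8463329722368

P(X ≤ 3) = 44243/8463329722368 ≈ 0.00%


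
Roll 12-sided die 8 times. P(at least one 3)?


P(no 3)^8 = (11/12)^8 = 214358881/429981696
P(≥1) = 1 - 214358881/429981696 = 215622815/429981696

P = 215622815/429981696 ≈ 50.15%


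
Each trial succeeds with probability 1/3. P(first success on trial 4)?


Geometric: P(X=4) = (1-p)^(k-1)×p = (2/3)^3×1/3 = 8/81

P(X=4) = 8/81 ≈ 9.88%


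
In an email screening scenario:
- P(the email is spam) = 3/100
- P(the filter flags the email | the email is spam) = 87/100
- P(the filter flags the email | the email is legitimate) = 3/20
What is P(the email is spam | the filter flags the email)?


Using Bayes' theorem:
P(A|B) = P(B|A)·P(A) / P(B)

P(the filter flags the email) = 87/100 × 3/100 + 3/20 × 97/100
= 261/10000 + 291/2000 = 429/2500

P(the email is spam|the filter flags the email) = (261/10000) / (429/2500) = 87/572

P(the email is spam|the filter flags the email) = 87/572 ≈ 15.21%


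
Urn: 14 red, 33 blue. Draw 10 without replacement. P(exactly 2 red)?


Hypergeometric: C(14,2)×C(33,8)/C(47,10)
= 91×13884156/5178066751 = 8835372/36210257

P(X=2) = 8835372/36210257 ≈ 24.40%


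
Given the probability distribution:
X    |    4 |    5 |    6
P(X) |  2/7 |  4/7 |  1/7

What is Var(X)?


E[X] = 34/7
E[X²] = 24
Var(X) = E[X²] - (E[X])² = 24 - 1156/49 = 20/49

Var(X) = 20/49 ≈ 0.4082


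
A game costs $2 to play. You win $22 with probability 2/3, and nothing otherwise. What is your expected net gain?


E[gain] = (22-2)×2/3 + (-2)×1/3
= 40/3 - 2/3 = 38/3

Expected net gain = $38/3 ≈ $12.67


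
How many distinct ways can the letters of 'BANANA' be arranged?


Letters: 6, freq: {'B': 1, 'A': 3, 'N': 2}
6!/(1!×3!×2!) = 720/12 = 60

60


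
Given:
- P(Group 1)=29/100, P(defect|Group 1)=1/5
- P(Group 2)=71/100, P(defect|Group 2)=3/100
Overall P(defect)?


P(B) = Σ P(B|Aᵢ)×P(Aᵢ)
  1/5×29/100 = 29/500
  3/100×71/100 = 213/10000
Sum = 793/10000

P(defect) = 793/10000 ≈ 7.93%


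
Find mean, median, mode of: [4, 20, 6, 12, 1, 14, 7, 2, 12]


Sorted: [1, 2, 4, 6, 7, 12, 12, 14, 20]
Mean = 78/9 = 26/3
Median = 7
Freq: {4: 1, 20: 1, 6: 1, 12: 2, 1: 1, 14: 1, 7: 1, 2: 1}
Mode: [12]

Mean=26/3, Median=7, Mode=12


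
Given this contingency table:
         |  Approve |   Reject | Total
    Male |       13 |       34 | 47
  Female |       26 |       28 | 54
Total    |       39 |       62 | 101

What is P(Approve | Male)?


P(Approve | Male) = 13/(13+34) = 13/47

P(Approve|Male) = 13/47 ≈ 27.66%


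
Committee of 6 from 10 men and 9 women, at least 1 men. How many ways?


Count by #men:
  1M,5W: C(10,1)×C(9,5)=1260
  2M,4W: C(10,2)×C(9,4)=5670
  3M,3W: C(10,3)×C(9,3)=10080
  4M,2W: C(10,4)×C(9,2)=7560
  5M,1W: C(10,5)×C(9,1)=2268
  6M,0W: C(10,6)×C(9,0)=210
Total = 27048

27048


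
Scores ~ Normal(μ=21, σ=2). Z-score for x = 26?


z = (x - μ)/σ = (26 - 21)/2 = 2.5

z = 2.5


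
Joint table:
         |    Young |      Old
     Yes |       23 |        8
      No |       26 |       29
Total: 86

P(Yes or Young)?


P(Yes∨Young) = P(Yes) + P(Young) - P(Yes∧Young)
= (31 + 49 - 23)/86 = 57/86

P = 57/86 ≈ 66.28%


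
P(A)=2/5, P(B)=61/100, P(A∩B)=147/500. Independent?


P(A)×P(B) = 61/250
P(A∩B) = 147/500
Not equal → NOT independent

No, not independent


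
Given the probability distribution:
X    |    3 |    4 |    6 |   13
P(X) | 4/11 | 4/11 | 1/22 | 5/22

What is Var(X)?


E[X] = 127/22
E[X²] = 1081/22
Var(X) = E[X²] - (E[X])² = 1081/22 - 16129/484 = 7653/484

Var(X) = 7653/484 ≈ 15.8120


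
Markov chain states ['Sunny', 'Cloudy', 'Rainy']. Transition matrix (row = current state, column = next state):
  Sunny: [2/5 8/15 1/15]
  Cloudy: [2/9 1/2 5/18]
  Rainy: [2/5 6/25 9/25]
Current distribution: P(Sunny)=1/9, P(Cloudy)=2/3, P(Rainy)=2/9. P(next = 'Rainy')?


P(next=Rainy) = Σᵢ P(now=i)×P(i→Rainy)
= 1/9×1/15 + 2/3×5/18 + 2/9×9/25
= 1/135 + 5/27 + 2/25 = 184/675

P = 184/675 ≈ 0.2726


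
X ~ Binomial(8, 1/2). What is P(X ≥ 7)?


P(X ≥ 7) = Σ P(X=i) for i=7..8
P(X=7) = 1/32
P(X=8) = 1/256
Sum = 9/256

P(X ≥ 7) = 9/256 ≈ 3.52%


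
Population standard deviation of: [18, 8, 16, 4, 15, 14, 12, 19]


Mean = 106/8 = 53/4
  (18-53/4)²=361/16
  (8-53/4)²=441/16
  (16-53/4)²=121/16
  (4-53/4)²=1369/16
  (15-53/4)²=49/16
  (14-53/4)²=9/16
  (12-53/4)²=25/16
  (19-53/4)²=529/16
Σ(x-μ)² = 363/2
σ² = (363/2)/8 = 363/16

σ = √(363/16) ≈ 4.7631


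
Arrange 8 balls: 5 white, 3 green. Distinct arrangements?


8!/(5!×3!) = 56

56


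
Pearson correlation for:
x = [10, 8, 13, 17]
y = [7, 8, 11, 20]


n=4, Σx=48, Σy=46, Σxy=617, Σx²=622, Σy²=634
r = (4×617 - 48×46)/√((4×622 - 48²)(4×634 - 46²))
= 260/√(184×420) = 260/√77280 ≈ 260/277.9928 ≈ 0.9353

r ≈ 0.9353


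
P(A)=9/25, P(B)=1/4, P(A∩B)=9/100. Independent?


P(A)×P(B) = 9/100
P(A∩B) = 9/100
Equal ✓ → Independent

Yes, independent


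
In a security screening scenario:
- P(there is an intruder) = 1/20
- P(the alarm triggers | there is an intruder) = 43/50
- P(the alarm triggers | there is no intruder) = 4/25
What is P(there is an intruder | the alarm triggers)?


Using Bayes' theorem:
P(A|B) = P(B|A)·P(A) / P(B)

P(the alarm triggers) = 43/50 × 1/20 + 4/25 × 19/20
= 43/1000 + 19/125 = 39/200

P(there is an intruder|the alarm triggers) = (43/1000) / (39/200) = 43/195

P(there is an intruder|the alarm triggers) = 43/195 ≈ 22.05%
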